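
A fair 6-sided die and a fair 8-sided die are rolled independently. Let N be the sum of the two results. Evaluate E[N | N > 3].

P(N > 3) = 15/16.
E[N | N > 3] = (47/6) / (15/16) = 376/45.

376/45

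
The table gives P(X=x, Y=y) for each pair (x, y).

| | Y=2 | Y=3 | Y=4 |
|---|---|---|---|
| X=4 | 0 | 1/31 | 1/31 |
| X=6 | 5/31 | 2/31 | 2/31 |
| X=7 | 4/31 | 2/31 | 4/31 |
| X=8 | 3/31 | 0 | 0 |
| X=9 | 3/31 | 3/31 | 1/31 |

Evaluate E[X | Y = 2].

109/15

P(Y = 2) = 15/31.
Σ X·P over the event = 6·(5/31) + 7·(4/31) + 8·(3/31) + 9·(3/31) = 109/31.
E[X | Y = 2] = (109/31) / (15/31) = 109/15.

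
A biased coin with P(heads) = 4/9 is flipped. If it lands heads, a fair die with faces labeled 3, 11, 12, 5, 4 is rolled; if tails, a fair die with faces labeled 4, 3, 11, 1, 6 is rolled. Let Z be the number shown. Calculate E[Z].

E[Z | heads] = (3+11+12+5+4)/5 = 7.
E[Z | tails] = (4+3+11+1+6)/5 = 5.
E[Z] = (4/9)·(7) + (5/9)·(5) = 53/9.

53/9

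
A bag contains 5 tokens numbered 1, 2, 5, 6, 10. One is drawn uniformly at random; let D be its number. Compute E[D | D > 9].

P(D > 9) = 1/5.
Σ over the event: 10·1/5 = 2.
E[D | D > 9] = (2) / (1/5) = 10.

10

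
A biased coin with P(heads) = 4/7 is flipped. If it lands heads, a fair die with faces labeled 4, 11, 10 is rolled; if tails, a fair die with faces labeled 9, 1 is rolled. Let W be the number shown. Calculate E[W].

E[W | heads] = (4+11+10)/3 = 25/3.
E[W | tails] = (9+1)/2 = 5.
E[W] = (4/7)·(25/3) + (3/7)·(5) = 145/21.

145/21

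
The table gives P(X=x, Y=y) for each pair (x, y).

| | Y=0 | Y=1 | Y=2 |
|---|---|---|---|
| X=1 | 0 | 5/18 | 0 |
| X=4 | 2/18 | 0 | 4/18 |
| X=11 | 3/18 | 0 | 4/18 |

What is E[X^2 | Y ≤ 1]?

P(Y ≤ 1) = 5/9.
Σ X^2·P over the event = 1·(5/18) + 16·(2/18) + 121·(3/18) = 200/9.
E[X^2 | Y ≤ 1] = (200/9) / (5/9) = 40.

40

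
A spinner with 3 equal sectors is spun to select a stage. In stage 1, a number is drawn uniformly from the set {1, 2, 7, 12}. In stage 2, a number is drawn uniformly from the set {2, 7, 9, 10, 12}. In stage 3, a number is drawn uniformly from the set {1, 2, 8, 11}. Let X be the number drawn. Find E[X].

E[X | stage 1] = (1+2+7+12)/4 = 11/2.
E[X | stage 2] = (2+7+9+10+12)/5 = 8.
E[X | stage 3] = (1+2+8+11)/4 = 11/2.
By the law of total expectation,
E[X] = (1/3)·(11/2) + (1/3)·(8) + (1/3)·(11/2) = 19/3.

19/3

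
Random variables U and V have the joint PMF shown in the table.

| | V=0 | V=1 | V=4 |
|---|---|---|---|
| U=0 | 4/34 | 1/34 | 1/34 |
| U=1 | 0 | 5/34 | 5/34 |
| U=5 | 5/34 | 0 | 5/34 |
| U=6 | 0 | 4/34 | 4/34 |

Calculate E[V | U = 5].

2

P(U = 5) = 5/17.
Σ V·P over the event = 0·(5/34) + 4·(5/34) = 10/17.
E[V | U = 5] = (10/17) / (5/17) = 2.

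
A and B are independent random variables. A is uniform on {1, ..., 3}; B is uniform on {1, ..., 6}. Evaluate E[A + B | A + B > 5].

Outcomes with A + B > 5: (1,5), (1,6), (2,4), (2,5), (2,6), (3,3), (3,4), (3,5), (3,6), each with probability 1/18.
E[A + B | A + B > 5] = (6 + 7 + 6 + 7 + 8 + 6 + 7 + 8 + 9) / 9 = 64/9.

64/9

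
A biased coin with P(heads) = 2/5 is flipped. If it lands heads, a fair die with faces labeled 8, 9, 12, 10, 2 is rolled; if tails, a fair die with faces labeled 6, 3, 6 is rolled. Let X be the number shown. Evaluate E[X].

157/25

E[X | heads] = (8+9+12+10+2)/5 = 41/5.
E[X | tails] = (6+3+6)/3 = 5.
By the law of total expectation,
E[X] = (2/5)·(41/5) + (3/5)·(5) = 157/25.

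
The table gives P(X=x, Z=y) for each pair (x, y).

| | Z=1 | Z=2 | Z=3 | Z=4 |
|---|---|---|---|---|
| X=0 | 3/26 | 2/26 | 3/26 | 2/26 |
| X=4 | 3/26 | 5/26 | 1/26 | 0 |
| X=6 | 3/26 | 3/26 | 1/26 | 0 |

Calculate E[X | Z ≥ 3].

10/7

P(Z ≥ 3) = 7/26.
Σ X·P over the event = 0·(3/26) + 0·(2/26) + 4·(1/26) + 6·(1/26) = 5/13.
E[X | Z ≥ 3] = (5/13) / (7/26) = 10/7.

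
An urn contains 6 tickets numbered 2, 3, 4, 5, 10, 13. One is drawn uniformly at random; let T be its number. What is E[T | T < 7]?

7/2

P(T < 7) = 2/3.
Σ over the event: 2·1/6 + 3·1/6 + 4·1/6 + 5·1/6 = 7/3.
E[T | T < 7] = (7/3) / (2/3) = 7/2.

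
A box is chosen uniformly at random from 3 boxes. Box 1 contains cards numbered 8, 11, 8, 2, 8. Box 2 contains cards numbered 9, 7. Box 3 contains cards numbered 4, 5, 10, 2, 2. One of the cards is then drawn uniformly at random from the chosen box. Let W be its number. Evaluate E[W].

E[W | box 1] = (8+11+8+2+8)/5 = 37/5.
E[W | box 2] = (9+7)/2 = 8.
E[W | box 3] = (4+5+10+2+2)/5 = 23/5.
E[W] = (1/3)·(37/5) + (1/3)·(8) + (1/3)·(23/5) = 20/3.

20/3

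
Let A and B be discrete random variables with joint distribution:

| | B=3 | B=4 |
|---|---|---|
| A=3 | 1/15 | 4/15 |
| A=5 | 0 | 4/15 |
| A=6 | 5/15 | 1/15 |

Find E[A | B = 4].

38/9

P(B = 4) = 3/5.
Σ A·P over the event = 3·(4/15) + 5·(4/15) + 6·(1/15) = 38/15.
E[A | B = 4] = (38/15) / (3/5) = 38/9.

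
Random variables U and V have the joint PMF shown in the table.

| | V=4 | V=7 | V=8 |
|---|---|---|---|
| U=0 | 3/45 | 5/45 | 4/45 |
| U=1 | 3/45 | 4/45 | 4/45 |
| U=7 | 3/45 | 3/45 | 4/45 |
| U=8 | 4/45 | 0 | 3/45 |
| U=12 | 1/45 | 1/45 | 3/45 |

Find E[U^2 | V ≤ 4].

275/7

P(V ≤ 4) = 14/45.
Σ U^2·P over the event = 0·(3/45) + 1·(3/45) + 49·(3/45) + 64·(4/45) + 144·(1/45) = 110/9.
E[U^2 | V ≤ 4] = (110/9) / (14/45) = 275/7.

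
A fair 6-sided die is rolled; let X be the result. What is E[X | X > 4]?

11/2

Given X > 4, X is equally likely to be any of {5, 6}.
E[X | X > 4] = (5 + 6) / 2 = 11/2.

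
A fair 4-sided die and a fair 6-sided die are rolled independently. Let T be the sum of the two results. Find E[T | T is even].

P(T is even) = 1/2.
Σ over the event: 2·1/24 + 4·1/8 + 6·1/6 + 8·1/8 + 10·1/24 = 3.
E[T | T is even] = (3) / (1/2) = 6.

6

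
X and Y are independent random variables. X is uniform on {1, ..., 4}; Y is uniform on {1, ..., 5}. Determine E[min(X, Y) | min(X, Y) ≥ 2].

P(min(X, Y) ≥ 2) = 3/5.
Summing min(X,Y)·P(x,y) over outcomes with min(X, Y) ≥ 2 gives 8/5.
E[min(X, Y) | min(X, Y) ≥ 2] = (8/5) / (3/5) = 8/3.

8/3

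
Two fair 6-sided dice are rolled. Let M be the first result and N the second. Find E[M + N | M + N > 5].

P(M + N > 5) = 13/18.
Summing (M+N)·P(x,y) over outcomes with M + N > 5 gives 53/9.
E[M + N | M + N > 5] = (53/9) / (13/18) = 106/13.

106/13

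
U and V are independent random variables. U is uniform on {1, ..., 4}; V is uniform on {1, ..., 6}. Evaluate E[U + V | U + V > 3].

136/21

P(U + V > 3) = 7/8.
Summing (U+V)·P(x,y) over outcomes with U + V > 3 gives 17/3.
E[U + V | U + V > 3] = (17/3) / (7/8) = 136/21.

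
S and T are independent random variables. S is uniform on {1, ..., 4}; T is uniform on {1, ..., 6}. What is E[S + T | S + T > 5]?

52/7

P(S + T > 5) = 7/12.
Summing (S+T)·P(x,y) over outcomes with S + T > 5 gives 13/3.
E[S + T | S + T > 5] = (13/3) / (7/12) = 52/7.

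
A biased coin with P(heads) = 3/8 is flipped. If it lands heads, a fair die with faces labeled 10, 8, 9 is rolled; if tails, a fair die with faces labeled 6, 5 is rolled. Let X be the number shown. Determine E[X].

109/16

E[X | heads] = (10+8+9)/3 = 9.
E[X | tails] = (6+5)/2 = 11/2.
E[X] = (3/8)·(9) + (5/8)·(11/2) = 109/16.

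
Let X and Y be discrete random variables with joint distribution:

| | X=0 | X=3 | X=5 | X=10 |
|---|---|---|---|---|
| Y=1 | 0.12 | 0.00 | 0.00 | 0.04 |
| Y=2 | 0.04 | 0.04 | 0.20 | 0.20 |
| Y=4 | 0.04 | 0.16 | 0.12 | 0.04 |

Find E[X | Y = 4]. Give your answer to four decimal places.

4.1111

P(Y = 4) = 0.36.
Σ X·P over the event = 0·(0.04) + 3·(0.16) + 5·(0.12) + 10·(0.04) = 1.48.
E[X | Y = 4] = (1.48) / (0.36) = 4.1111.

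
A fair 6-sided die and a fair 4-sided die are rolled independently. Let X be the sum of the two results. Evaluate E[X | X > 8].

P(X > 8) = 1/8.
Σ over the event: 9·1/12 + 10·1/24 = 7/6.
E[X | X > 8] = (7/6) / (1/8) = 28/3.

28/3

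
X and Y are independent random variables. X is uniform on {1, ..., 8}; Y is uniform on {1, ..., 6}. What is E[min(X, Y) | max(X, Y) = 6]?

36/11

P(max(X, Y) = 6) = 11/48.
Summing min(X,Y)·P(x,y) over outcomes with max(X, Y) = 6 gives 3/4.
E[min(X, Y) | max(X, Y) = 6] = (3/4) / (11/48) = 36/11.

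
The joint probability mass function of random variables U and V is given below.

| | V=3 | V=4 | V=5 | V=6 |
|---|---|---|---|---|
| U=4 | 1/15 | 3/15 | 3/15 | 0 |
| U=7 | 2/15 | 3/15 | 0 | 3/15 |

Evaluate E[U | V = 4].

P(V = 4) = 2/5.
Σ U·P over the event = 4·(3/15) + 7·(3/15) = 11/5.
E[U | V = 4] = (11/5) / (2/5) = 11/2.

11/2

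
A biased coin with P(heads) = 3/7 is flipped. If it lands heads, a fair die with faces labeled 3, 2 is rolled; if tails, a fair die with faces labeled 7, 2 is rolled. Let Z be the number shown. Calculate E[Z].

51/14

E[Z | heads] = (3+2)/2 = 5/2.
E[Z | tails] = (7+2)/2 = 9/2.
E[Z] = (3/7)·(5/2) + (4/7)·(9/2) = 51/14.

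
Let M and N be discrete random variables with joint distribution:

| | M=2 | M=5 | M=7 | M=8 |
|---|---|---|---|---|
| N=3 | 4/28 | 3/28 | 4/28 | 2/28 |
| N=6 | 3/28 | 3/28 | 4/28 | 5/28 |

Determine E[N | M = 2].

P(M = 2) = 1/4.
Σ N·P over the event = 3·(4/28) + 6·(3/28) = 15/14.
E[N | M = 2] = (15/14) / (1/4) = 30/7.

30/7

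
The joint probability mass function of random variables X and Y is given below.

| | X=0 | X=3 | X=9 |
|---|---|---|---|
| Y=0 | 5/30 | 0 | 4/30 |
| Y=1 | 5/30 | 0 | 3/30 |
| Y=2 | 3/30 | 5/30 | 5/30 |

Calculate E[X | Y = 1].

27/8

P(Y = 1) = 4/15.
Σ X·P over the event = 0·(5/30) + 9·(3/30) = 9/10.
E[X | Y = 1] = (9/10) / (4/15) = 27/8.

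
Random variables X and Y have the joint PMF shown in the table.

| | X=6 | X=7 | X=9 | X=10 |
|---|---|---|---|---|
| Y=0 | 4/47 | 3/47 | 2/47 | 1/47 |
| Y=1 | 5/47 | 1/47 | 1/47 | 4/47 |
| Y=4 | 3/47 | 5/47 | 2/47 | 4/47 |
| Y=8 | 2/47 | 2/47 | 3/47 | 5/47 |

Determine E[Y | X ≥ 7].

130/33

P(X ≥ 7) = 33/47.
Summing Y·P(X=x,Y=y) over the conditioning event gives 130/47.
E[Y | X ≥ 7] = (130/47) / (33/47) = 130/33.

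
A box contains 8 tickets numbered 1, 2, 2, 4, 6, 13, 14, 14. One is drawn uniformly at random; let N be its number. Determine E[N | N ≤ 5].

9/4

P(N ≤ 5) = 1/2.
Σ over the event: 1·1/8 + 2·1/4 + 4·1/8 = 9/8.
E[N | N ≤ 5] = (9/8) / (1/2) = 9/4.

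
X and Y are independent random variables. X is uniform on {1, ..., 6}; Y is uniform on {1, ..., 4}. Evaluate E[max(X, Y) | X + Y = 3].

2

P(X + Y = 3) = 1/12.
Summing max(X,Y)·P(x,y) over outcomes with X + Y = 3 gives 1/6.
E[max(X, Y) | X + Y = 3] = (1/6) / (1/12) = 2.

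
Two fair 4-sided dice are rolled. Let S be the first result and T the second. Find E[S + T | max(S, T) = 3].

24/5

Outcomes with max(S, T) = 3: (1,3), (2,3), (3,1), (3,2), (3,3), each with probability 1/16.
E[S + T | max(S, T) = 3] = (4 + 5 + 4 + 5 + 6) / 5 = 24/5.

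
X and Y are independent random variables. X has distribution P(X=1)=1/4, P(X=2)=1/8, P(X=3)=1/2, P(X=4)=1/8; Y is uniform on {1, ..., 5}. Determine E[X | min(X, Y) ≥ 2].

P(min(X, Y) ≥ 2) = 3/5.
Summing X·P(x,y) over outcomes with min(X, Y) ≥ 2 gives 9/5.
E[X | min(X, Y) ≥ 2] = (9/5) / (3/5) = 3.

3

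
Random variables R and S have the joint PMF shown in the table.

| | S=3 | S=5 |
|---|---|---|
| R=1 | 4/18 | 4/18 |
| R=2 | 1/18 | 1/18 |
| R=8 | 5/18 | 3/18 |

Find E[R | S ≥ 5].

P(S ≥ 5) = 4/9.
Σ R·P over the event = 1·(4/18) + 2·(1/18) + 8·(3/18) = 5/3.
E[R | S ≥ 5] = (5/3) / (4/9) = 15/4.

15/4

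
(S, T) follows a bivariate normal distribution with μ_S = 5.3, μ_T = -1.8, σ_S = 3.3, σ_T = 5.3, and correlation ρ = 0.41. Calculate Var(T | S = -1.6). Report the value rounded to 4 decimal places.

For a bivariate normal, Var(T | S=x) = σ_T²(1 − ρ²).
Var(T | S=-1.6) = (5.3)²·(1 − (0.41)²) = 28.09·0.8319 = 23.3681.

23.3681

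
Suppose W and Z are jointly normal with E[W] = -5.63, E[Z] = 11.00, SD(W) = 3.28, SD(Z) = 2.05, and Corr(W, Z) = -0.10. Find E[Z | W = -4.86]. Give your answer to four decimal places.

The regression of Z on W has slope ρ·σ_Z/σ_W and passes through (μ_W, μ_Z).
E[Z | W=-4.86] = 11.00 + (-0.10)·(2.05/3.28)·(-4.86 − (-5.63)) = 11.00 + (-0.0625)·(0.77) = 10.9519.

10.9519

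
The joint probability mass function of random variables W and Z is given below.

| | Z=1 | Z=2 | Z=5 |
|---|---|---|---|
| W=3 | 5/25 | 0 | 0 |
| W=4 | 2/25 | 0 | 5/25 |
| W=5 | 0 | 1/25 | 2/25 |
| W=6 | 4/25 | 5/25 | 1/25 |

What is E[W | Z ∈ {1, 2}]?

P(Z ∈ {1, 2}) = 17/25.
Σ W·P over the event = 3·(5/25) + 4·(2/25) + 5·(1/25) + 6·(4/25) + 6·(5/25) = 82/25.
E[W | Z ∈ {1, 2}] = (82/25) / (17/25) = 82/17.

82/17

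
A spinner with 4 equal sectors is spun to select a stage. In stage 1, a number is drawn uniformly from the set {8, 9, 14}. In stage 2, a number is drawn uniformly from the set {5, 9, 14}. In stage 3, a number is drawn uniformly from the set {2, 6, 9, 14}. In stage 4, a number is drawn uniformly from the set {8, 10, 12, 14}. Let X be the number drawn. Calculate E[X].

461/48

E[X | stage 1] = (8+9+14)/3 = 31/3.
E[X | stage 2] = (5+9+14)/3 = 28/3.
E[X | stage 3] = (2+6+9+14)/4 = 31/4.
E[X | stage 4] = (8+10+12+14)/4 = 11.
By the law of total expectation,
E[X] = (1/4)·(31/3) + (1/4)·(28/3) + (1/4)·(31/4) + (1/4)·(11) = 461/48.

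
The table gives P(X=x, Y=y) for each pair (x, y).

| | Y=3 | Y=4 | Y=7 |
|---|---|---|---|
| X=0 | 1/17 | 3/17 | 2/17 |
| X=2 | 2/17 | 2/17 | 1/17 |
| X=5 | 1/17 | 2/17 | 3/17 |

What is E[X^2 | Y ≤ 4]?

91/11

P(Y ≤ 4) = 11/17.
Σ X^2·P over the event = 0·(1/17) + 0·(3/17) + 4·(2/17) + 4·(2/17) + 25·(1/17) + 25·(2/17) = 91/17.
E[X^2 | Y ≤ 4] = (91/17) / (11/17) = 91/11.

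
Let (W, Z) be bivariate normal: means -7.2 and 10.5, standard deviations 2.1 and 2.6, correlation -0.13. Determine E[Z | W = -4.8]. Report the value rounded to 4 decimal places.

10.1137

The regression of Z on W has slope ρ·σ_Z/σ_W and passes through (μ_W, μ_Z).
E[Z | W=-4.8] = 10.5 + (-0.13)·(2.6/2.1)·(-4.8 − (-7.2)) = 10.5 + (-0.16095)·(2.4) = 10.1137.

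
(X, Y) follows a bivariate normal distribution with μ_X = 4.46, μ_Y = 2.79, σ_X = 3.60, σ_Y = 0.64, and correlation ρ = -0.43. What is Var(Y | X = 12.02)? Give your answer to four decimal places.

For a bivariate normal, Var(Y | X=x) = σ_Y²(1 − ρ²).
Var(Y | X=12.02) = (0.64)²·(1 − (-0.43)²) = 0.4096·0.8151 = 0.3339.

0.3339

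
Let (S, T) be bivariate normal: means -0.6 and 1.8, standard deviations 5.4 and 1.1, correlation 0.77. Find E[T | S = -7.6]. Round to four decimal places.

The regression of T on S has slope ρ·σ_T/σ_S and passes through (μ_S, μ_T).
E[T | S=-7.6] = 1.8 + (0.77)·(1.1/5.4)·(-7.6 − (-0.6)) = 1.8 + (0.156852)·(-7) = 0.7020.

0.7020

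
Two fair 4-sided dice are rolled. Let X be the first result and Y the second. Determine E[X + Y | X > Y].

5

Outcomes with X > Y: (2,1), (3,1), (3,2), (4,1), (4,2), (4,3), each with probability 1/16.
E[X + Y | X > Y] = (3 + 4 + 5 + 5 + 6 + 7) / 6 = 5.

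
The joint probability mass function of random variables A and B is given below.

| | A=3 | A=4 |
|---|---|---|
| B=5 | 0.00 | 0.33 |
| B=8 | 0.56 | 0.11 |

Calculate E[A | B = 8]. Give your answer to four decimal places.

3.1642

P(B = 8) = 0.67.
Σ A·P over the event = 3·(0.56) + 4·(0.11) = 2.12.
E[A | B = 8] = (2.12) / (0.67) = 3.1642.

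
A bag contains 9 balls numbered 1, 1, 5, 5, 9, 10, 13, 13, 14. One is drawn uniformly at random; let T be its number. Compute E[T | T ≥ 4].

69/7

P(T ≥ 4) = 7/9.
Σ over the event: 5·2/9 + 9·1/9 + 10·1/9 + 13·2/9 + 14·1/9 = 23/3.
E[T | T ≥ 4] = (23/3) / (7/9) = 69/7.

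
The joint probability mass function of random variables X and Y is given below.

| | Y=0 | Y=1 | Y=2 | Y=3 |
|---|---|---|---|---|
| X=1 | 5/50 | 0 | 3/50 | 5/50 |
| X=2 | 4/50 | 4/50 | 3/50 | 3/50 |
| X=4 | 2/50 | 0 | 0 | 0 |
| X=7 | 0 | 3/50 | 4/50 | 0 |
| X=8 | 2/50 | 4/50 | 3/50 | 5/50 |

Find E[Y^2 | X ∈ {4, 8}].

P(X ∈ {4, 8}) = 8/25.
Σ Y^2·P over the event = 0·(2/50) + 0·(2/50) + 1·(4/50) + 4·(3/50) + 9·(5/50) = 61/50.
E[Y^2 | X ∈ {4, 8}] = (61/50) / (8/25) = 61/16.

61/16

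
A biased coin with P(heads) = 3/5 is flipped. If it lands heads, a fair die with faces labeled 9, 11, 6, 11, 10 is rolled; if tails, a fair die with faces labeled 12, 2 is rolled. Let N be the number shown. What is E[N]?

E[N | heads] = (9+11+6+11+10)/5 = 47/5.
E[N | tails] = (12+2)/2 = 7.
E[N] = (3/5)·(47/5) + (2/5)·(7) = 211/25.

211/25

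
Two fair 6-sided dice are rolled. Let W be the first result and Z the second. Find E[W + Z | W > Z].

P(W > Z) = 5/12.
Summing (W+Z)·P(x,y) over outcomes with W > Z gives 35/12.
E[W + Z | W > Z] = (35/12) / (5/12) = 7.

7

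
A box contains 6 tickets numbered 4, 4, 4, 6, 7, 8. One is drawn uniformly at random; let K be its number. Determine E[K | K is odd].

7

P(K is odd) = 1/6.
Σ over the event: 7·1/6 = 7/6.
E[K | K is odd] = (7/6) / (1/6) = 7.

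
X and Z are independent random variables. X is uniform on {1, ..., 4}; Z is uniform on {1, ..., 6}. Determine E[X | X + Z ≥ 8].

10/3

Outcomes with X + Z ≥ 8: (2,6), (3,5), (3,6), (4,4), (4,5), (4,6), each with probability 1/24.
E[X | X + Z ≥ 8] = (2 + 3 + 3 + 4 + 4 + 4) / 6 = 10/3.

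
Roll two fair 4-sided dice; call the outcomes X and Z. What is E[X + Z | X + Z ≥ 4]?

72/13

P(X + Z ≥ 4) = 13/16.
Summing (X+Z)·P(x,y) over outcomes with X + Z ≥ 4 gives 9/2.
E[X + Z | X + Z ≥ 4] = (9/2) / (13/16) = 72/13.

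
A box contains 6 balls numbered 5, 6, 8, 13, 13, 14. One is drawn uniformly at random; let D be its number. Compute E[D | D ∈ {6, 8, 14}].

P(D ∈ {6, 8, 14}) = 1/2.
Σ over the event: 6·1/6 + 8·1/6 + 14·1/6 = 14/3.
E[D | D ∈ {6, 8, 14}] = (14/3) / (1/2) = 28/3.

28/3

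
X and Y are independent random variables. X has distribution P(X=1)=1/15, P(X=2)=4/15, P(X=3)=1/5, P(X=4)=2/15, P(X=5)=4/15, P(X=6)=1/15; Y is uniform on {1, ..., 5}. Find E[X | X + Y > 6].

P(X + Y > 6) = 37/75.
Summing X·P(x,y) over outcomes with X + Y > 6 gives 32/15.
E[X | X + Y > 6] = (32/15) / (37/75) = 160/37.

160/37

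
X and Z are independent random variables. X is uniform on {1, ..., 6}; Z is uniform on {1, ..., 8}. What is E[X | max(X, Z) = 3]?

Outcomes with max(X, Z) = 3: (1,3), (2,3), (3,1), (3,2), (3,3), each with probability 1/48.
E[X | max(X, Z) = 3] = (1 + 2 + 3 + 3 + 3) / 5 = 12/5.

12/5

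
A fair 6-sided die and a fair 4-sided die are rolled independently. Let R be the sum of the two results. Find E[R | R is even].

P(R is even) = 1/2.
Σ over the event: 2·1/24 + 4·1/8 + 6·1/6 + 8·1/8 + 10·1/24 = 3.
E[R | R is even] = (3) / (1/2) = 6.

6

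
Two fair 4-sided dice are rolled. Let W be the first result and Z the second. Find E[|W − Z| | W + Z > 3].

P(W + Z > 3) = 13/16.
Summing |W−Z|·P(x,y) over outcomes with W + Z > 3 gives 9/8.
E[|W − Z| | W + Z > 3] = (9/8) / (13/16) = 18/13.

18/13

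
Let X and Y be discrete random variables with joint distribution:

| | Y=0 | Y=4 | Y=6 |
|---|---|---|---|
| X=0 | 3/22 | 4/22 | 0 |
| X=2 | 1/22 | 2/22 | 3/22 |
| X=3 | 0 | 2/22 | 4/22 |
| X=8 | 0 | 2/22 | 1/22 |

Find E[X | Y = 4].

13/5

P(Y = 4) = 5/11.
Σ X·P over the event = 0·(4/22) + 2·(2/22) + 3·(2/22) + 8·(2/22) = 13/11.
E[X | Y = 4] = (13/11) / (5/11) = 13/5.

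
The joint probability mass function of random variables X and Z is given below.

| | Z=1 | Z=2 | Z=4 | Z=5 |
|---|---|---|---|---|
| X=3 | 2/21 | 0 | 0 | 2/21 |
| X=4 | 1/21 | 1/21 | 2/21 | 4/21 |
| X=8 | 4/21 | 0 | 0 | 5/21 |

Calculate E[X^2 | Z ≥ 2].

225/7

P(Z ≥ 2) = 2/3.
Σ X^2·P over the event = 9·(2/21) + 16·(1/21) + 16·(2/21) + 16·(4/21) + 64·(5/21) = 150/7.
E[X^2 | Z ≥ 2] = (150/7) / (2/3) = 225/7.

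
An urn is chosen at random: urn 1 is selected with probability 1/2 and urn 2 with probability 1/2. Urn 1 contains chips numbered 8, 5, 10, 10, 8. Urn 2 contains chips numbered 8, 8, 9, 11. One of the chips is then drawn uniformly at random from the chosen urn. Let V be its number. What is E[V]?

E[V | urn 1] = (8+5+10+10+8)/5 = 41/5.
E[V | urn 2] = (8+8+9+11)/4 = 9.
By the law of total expectation,
E[V] = (1/2)·(41/5) + (1/2)·(9) = 43/5.

43/5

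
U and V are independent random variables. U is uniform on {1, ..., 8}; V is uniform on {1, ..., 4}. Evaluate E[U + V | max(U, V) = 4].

Outcomes with max(U, V) = 4: (1,4), (2,4), (3,4), (4,1), (4,2), (4,3), (4,4), each with probability 1/32.
E[U + V | max(U, V) = 4] = (5 + 6 + 7 + 5 + 6 + 7 + 8) / 7 = 44/7.

44/7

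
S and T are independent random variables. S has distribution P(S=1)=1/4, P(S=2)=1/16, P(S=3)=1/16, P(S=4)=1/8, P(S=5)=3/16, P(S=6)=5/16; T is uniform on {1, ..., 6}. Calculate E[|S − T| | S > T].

P(S > T) = 23/48.
Summing |S−T|·P(x,y) over outcomes with S > T gives 121/96.
E[|S − T| | S > T] = (121/96) / (23/48) = 121/46.

121/46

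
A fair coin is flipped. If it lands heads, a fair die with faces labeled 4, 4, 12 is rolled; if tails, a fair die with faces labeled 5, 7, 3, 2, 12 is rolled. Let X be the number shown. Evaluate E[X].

E[X | heads] = (4+4+12)/3 = 20/3.
E[X | tails] = (5+7+3+2+12)/5 = 29/5.
By the law of total expectation,
E[X] = (1/2)·(20/3) + (1/2)·(29/5) = 187/30.

187/30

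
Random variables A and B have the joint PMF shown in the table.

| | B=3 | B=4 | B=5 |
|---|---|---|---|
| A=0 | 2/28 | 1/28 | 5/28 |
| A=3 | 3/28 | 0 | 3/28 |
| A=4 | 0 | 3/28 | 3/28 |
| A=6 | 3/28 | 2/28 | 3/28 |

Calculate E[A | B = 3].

27/8

P(B = 3) = 2/7.
Σ A·P over the event = 0·(2/28) + 3·(3/28) + 6·(3/28) = 27/28.
E[A | B = 3] = (27/28) / (2/7) = 27/8.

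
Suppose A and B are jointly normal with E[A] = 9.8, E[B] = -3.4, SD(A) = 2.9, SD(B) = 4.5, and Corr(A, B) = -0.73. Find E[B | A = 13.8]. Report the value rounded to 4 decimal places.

-7.9310

The regression of B on A has slope ρ·σ_B/σ_A and passes through (μ_A, μ_B).
E[B | A=13.8] = -3.4 + (-0.73)·(4.5/2.9)·(13.8 − (9.8)) = -3.4 + (-1.13276)·(4) = -7.9310.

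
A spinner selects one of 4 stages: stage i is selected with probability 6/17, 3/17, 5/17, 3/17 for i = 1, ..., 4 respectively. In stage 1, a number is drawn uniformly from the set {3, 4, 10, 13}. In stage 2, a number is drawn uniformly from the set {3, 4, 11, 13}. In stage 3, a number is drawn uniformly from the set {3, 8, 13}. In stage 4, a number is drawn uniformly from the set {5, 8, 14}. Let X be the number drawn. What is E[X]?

E[X | stage 1] = (3+4+10+13)/4 = 15/2.
E[X | stage 2] = (3+4+11+13)/4 = 31/4.
E[X | stage 3] = (3+8+13)/3 = 8.
E[X | stage 4] = (5+8+14)/3 = 9.
By the law of total expectation,
E[X] = (6/17)·(15/2) + (3/17)·(31/4) + (5/17)·(8) + (3/17)·(9) = 541/68.

541/68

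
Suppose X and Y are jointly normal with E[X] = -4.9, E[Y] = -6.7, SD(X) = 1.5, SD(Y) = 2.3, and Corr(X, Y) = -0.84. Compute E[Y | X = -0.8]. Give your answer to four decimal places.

The regression of Y on X has slope ρ·σ_Y/σ_X and passes through (μ_X, μ_Y).
E[Y | X=-0.8] = -6.7 + (-0.84)·(2.3/1.5)·(-0.8 − (-4.9)) = -6.7 + (-1.288)·(4.1) = -11.9808.

-11.9808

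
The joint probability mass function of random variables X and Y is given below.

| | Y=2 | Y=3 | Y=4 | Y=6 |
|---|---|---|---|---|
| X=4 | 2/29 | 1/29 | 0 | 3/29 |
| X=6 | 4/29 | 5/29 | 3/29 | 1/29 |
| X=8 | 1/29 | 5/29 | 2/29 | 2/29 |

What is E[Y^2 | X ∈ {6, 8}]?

298/23

P(X ∈ {6, 8}) = 23/29.
Σ Y^2·P over the event = 4·(4/29) + 9·(5/29) + 16·(3/29) + 36·(1/29) + 4·(1/29) + 9·(5/29) + 16·(2/29) + 36·(2/29) = 298/29.
E[Y^2 | X ∈ {6, 8}] = (298/29) / (23/29) = 298/23.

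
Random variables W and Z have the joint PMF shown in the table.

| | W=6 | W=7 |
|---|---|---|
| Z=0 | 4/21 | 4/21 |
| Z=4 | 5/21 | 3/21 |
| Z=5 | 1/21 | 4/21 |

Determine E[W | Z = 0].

13/2

P(Z = 0) = 8/21.
Σ W·P over the event = 6·(4/21) + 7·(4/21) = 52/21.
E[W | Z = 0] = (52/21) / (8/21) = 13/2.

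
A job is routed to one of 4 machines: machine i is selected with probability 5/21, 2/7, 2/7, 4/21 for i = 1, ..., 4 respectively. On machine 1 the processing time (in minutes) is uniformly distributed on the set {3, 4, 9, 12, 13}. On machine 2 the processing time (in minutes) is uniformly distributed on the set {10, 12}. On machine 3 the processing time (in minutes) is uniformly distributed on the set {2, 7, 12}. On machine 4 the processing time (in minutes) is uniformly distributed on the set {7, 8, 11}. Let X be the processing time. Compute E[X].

E[X | machine 1] = (3+4+9+12+13)/5 = 41/5.
E[X | machine 2] = (10+12)/2 = 11.
E[X | machine 3] = (2+7+12)/3 = 7.
E[X | machine 4] = (7+8+11)/3 = 26/3.
E[X] = (5/21)·(41/5) + (2/7)·(11) + (2/7)·(7) + (4/21)·(26/3) = 551/63.

551/63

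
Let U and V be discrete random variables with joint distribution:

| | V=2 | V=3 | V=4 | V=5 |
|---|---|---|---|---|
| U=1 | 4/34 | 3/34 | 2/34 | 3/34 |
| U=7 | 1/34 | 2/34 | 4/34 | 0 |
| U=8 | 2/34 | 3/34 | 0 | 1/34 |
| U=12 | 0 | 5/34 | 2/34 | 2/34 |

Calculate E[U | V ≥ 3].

P(V ≥ 3) = 27/34.
Summing U·P(U=x,V=y) over the conditioning event gives 95/17.
E[U | V ≥ 3] = (95/17) / (27/34) = 190/27.

190/27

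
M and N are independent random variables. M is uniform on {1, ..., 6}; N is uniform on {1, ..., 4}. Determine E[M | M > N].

32/7

P(M > N) = 7/12.
Summing M·P(x,y) over outcomes with M > N gives 8/3.
E[M | M > N] = (8/3) / (7/12) = 32/7.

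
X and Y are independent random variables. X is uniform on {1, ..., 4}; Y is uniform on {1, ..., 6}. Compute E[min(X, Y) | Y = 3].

P(Y = 3) = 1/6.
Summing min(X,Y)·P(x,y) over outcomes with Y = 3 gives 3/8.
E[min(X, Y) | Y = 3] = (3/8) / (1/6) = 9/4.

9/4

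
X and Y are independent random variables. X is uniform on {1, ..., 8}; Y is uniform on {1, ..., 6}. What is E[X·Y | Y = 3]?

Outcomes with Y = 3: (1,3), (2,3), (3,3), (4,3), (5,3), (6,3), (7,3), (8,3), each with probability 1/48.
E[X·Y | Y = 3] = (3 + 6 + 9 + 12 + 15 + 18 + 21 + 24) / 8 = 27/2.

27/2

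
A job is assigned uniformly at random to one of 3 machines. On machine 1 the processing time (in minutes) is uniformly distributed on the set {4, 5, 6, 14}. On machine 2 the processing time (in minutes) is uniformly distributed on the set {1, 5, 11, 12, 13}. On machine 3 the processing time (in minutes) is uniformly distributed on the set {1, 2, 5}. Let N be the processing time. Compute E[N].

E[N | machine 1] = (4+5+6+14)/4 = 29/4.
E[N | machine 2] = (1+5+11+12+13)/5 = 42/5.
E[N | machine 3] = (1+2+5)/3 = 8/3.
E[N] = (1/3)·(29/4) + (1/3)·(42/5) + (1/3)·(8/3) = 1099/180.

1099/180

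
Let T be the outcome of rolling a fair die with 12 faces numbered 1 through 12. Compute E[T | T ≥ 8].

10

Given T ≥ 8, T is equally likely to be any of {8, 9, 10, 11, 12}.
E[T | T ≥ 8] = (8 + 9 + 10 + 11 + 12) / 5 = 10.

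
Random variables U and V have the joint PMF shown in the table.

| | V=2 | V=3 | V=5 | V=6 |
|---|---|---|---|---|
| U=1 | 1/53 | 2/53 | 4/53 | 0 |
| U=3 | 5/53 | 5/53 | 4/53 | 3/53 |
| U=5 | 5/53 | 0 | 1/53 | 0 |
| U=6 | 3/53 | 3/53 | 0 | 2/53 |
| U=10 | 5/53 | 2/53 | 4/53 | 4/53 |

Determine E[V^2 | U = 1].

P(U = 1) = 7/53.
Summing V^2·P(U=x,V=y) over the conditioning event gives 122/53.
E[V^2 | U = 1] = (122/53) / (7/53) = 122/7.

122/7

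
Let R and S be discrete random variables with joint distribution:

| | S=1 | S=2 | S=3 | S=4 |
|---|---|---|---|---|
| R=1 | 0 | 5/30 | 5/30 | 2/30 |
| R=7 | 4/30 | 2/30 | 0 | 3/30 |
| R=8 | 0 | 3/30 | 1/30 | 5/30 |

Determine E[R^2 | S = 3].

23/2

P(S = 3) = 1/5.
Σ R^2·P over the event = 1·(5/30) + 64·(1/30) = 23/10.
E[R^2 | S = 3] = (23/10) / (1/5) = 23/2.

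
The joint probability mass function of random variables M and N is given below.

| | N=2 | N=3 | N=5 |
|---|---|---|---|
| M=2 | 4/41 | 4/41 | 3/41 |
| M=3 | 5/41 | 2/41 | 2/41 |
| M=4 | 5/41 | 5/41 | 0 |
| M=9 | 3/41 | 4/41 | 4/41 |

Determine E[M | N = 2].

70/17

P(N = 2) = 17/41.
Σ M·P over the event = 2·(4/41) + 3·(5/41) + 4·(5/41) + 9·(3/41) = 70/41.
E[M | N = 2] = (70/41) / (17/41) = 70/17.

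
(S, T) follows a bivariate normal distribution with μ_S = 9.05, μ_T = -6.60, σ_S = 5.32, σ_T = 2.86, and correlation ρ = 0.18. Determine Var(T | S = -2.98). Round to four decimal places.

7.9146

For a bivariate normal, Var(T | S=x) = σ_T²(1 − ρ²).
Var(T | S=-2.98) = (2.86)²·(1 − (0.18)²) = 8.1796·0.9676 = 7.9146.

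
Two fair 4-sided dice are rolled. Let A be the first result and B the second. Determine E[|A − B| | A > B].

Outcomes with A > B: (2,1), (3,1), (3,2), (4,1), (4,2), (4,3), each with probability 1/16.
E[|A − B| | A > B] = (1 + 2 + 1 + 3 + 2 + 1) / 6 = 5/3.

5/3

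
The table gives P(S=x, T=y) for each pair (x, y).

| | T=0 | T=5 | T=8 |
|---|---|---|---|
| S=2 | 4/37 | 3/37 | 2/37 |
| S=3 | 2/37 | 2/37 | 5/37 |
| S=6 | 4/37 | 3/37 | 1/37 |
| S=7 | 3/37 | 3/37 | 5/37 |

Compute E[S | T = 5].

P(T = 5) = 11/37.
Σ S·P over the event = 2·(3/37) + 3·(2/37) + 6·(3/37) + 7·(3/37) = 51/37.
E[S | T = 5] = (51/37) / (11/37) = 51/11.

51/11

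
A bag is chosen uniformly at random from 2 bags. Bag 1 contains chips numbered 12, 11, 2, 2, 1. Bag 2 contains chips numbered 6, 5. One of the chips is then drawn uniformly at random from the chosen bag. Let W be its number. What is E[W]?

111/20

E[W | bag 1] = (12+11+2+2+1)/5 = 28/5.
E[W | bag 2] = (6+5)/2 = 11/2.
By the law of total expectation,
E[W] = (1/2)·(28/5) + (1/2)·(11/2) = 111/20.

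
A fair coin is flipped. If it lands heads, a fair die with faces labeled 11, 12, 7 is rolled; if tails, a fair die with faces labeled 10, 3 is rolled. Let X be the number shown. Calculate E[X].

E[X | heads] = (11+12+7)/3 = 10.
E[X | tails] = (10+3)/2 = 13/2.
E[X] = (1/2)·(10) + (1/2)·(13/2) = 33/4.

33/4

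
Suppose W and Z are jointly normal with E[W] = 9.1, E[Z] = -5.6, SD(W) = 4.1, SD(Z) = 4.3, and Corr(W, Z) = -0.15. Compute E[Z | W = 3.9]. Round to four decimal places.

The regression of Z on W has slope ρ·σ_Z/σ_W and passes through (μ_W, μ_Z).
E[Z | W=3.9] = -5.6 + (-0.15)·(4.3/4.1)·(3.9 − (9.1)) = -5.6 + (-0.157317)·(-5.2) = -4.7820.

-4.7820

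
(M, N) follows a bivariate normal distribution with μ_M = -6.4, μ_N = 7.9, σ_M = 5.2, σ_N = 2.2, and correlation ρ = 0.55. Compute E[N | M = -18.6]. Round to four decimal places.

5.0612

The regression of N on M has slope ρ·σ_N/σ_M and passes through (μ_M, μ_N).
E[N | M=-18.6] = 7.9 + (0.55)·(2.2/5.2)·(-18.6 − (-6.4)) = 7.9 + (0.23269)·(-12.2) = 5.0612.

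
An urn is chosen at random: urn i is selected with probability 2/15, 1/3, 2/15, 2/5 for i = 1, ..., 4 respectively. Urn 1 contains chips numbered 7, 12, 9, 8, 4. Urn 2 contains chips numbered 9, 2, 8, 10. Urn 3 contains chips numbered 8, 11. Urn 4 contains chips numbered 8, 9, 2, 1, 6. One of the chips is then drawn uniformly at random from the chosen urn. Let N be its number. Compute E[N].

E[N | urn 1] = (7+12+9+8+4)/5 = 8.
E[N | urn 2] = (9+2+8+10)/4 = 29/4.
E[N | urn 3] = (8+11)/2 = 19/2.
E[N | urn 4] = (8+9+2+1+6)/5 = 26/5.
By the law of total expectation,
E[N] = (2/15)·(8) + (1/3)·(29/4) + (2/15)·(19/2) + (2/5)·(26/5) = 683/100.

683/100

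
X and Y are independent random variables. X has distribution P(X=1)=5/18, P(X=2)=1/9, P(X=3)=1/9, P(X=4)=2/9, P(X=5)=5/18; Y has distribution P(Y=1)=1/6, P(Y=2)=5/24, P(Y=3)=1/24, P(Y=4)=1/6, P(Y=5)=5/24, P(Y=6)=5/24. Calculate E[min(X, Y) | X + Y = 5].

P(X + Y = 5) = 1/9.
Summing min(X,Y)·P(x,y) over outcomes with X + Y = 5 gives 5/36.
E[min(X, Y) | X + Y = 5] = (5/36) / (1/9) = 5/4.

5/4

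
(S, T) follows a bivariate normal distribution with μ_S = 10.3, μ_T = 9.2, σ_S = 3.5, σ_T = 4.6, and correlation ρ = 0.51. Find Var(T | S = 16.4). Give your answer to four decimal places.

15.6563

The conditional variance in a bivariate normal is σ_T²(1 − ρ²), independent of x.
Var(T | S=16.4) = (4.6)²·(1 − (0.51)²) = 21.16·0.7399 = 15.6563.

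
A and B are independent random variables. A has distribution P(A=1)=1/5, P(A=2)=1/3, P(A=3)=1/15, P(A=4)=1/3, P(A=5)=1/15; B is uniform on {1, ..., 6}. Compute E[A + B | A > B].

P(A > B) = 13/45.
Summing (A+B)·P(x,y) over outcomes with A > B gives 8/5.
E[A + B | A > B] = (8/5) / (13/45) = 72/13.

72/13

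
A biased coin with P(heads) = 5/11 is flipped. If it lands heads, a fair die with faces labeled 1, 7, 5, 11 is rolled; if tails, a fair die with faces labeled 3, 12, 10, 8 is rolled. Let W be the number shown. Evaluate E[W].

E[W | heads] = (1+7+5+11)/4 = 6.
E[W | tails] = (3+12+10+8)/4 = 33/4.
By the law of total expectation,
E[W] = (5/11)·(6) + (6/11)·(33/4) = 159/22.

159/22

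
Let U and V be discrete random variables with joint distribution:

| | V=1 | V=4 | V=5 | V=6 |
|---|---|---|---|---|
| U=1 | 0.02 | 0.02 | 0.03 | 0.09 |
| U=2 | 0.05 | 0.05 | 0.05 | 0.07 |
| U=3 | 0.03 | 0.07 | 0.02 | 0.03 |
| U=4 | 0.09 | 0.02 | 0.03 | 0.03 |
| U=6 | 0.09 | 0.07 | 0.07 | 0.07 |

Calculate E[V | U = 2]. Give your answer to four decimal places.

4.1818

P(U = 2) = 0.22.
Σ V·P over the event = 1·(0.05) + 4·(0.05) + 5·(0.05) + 6·(0.07) = 0.92.
E[V | U = 2] = (0.92) / (0.22) = 4.1818.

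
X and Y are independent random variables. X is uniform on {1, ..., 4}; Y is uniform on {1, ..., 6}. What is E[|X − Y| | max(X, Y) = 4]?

12/7

P(max(X, Y) = 4) = 7/24.
Summing |X−Y|·P(x,y) over outcomes with max(X, Y) = 4 gives 1/2.
E[|X − Y| | max(X, Y) = 4] = (1/2) / (7/24) = 12/7.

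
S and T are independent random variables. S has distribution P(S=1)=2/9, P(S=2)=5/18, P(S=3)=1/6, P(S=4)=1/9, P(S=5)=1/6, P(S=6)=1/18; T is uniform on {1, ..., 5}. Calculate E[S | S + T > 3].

P(S + T > 3) = 77/90.
Summing S·P(x,y) over outcomes with S + T > 3 gives 121/45.
E[S | S + T > 3] = (121/45) / (77/90) = 22/7.

22/7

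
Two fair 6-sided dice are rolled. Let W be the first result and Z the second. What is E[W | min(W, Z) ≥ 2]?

4

P(min(W, Z) ≥ 2) = 25/36.
Summing W·P(x,y) over outcomes with min(W, Z) ≥ 2 gives 25/9.
E[W | min(W, Z) ≥ 2] = (25/9) / (25/36) = 4.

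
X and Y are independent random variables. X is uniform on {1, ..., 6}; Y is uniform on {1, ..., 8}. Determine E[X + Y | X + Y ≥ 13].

40/3

Outcomes with X + Y ≥ 13: (5,8), (6,7), (6,8), each with probability 1/48.
E[X + Y | X + Y ≥ 13] = (13 + 13 + 14) / 3 = 40/3.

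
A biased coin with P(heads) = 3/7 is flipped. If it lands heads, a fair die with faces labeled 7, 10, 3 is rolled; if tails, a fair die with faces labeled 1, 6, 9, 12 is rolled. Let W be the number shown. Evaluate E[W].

E[W | heads] = (7+10+3)/3 = 20/3.
E[W | tails] = (1+6+9+12)/4 = 7.
E[W] = (3/7)·(20/3) + (4/7)·(7) = 48/7.

48/7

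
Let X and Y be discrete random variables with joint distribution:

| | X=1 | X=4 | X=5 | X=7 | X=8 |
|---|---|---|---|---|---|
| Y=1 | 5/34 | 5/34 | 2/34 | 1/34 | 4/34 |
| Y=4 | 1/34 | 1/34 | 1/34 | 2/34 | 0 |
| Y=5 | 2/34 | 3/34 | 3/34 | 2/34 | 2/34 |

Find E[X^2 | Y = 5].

P(Y = 5) = 6/17.
Σ X^2·P over the event = 1·(2/34) + 16·(3/34) + 25·(3/34) + 49·(2/34) + 64·(2/34) = 351/34.
E[X^2 | Y = 5] = (351/34) / (6/17) = 117/4.

117/4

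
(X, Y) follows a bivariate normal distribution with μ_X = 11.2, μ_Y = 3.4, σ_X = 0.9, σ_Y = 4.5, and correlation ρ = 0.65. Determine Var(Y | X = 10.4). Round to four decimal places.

11.6944

For a bivariate normal, Var(Y | X=x) = σ_Y²(1 − ρ²).
Var(Y | X=10.4) = (4.5)²·(1 − (0.65)²) = 20.25·0.5775 = 11.6944.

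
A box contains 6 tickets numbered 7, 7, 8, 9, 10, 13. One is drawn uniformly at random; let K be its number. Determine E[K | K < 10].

P(K < 10) = 2/3.
Σ over the event: 7·1/3 + 8·1/6 + 9·1/6 = 31/6.
E[K | K < 10] = (31/6) / (2/3) = 31/4.

31/4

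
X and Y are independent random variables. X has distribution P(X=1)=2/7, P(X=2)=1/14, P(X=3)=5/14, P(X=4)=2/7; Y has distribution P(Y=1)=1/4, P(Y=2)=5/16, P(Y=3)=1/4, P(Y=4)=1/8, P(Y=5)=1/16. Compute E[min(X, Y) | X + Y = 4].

46/41

P(X + Y = 4) = 41/224.
Summing min(X,Y)·P(x,y) over outcomes with X + Y = 4 gives 23/112.
E[min(X, Y) | X + Y = 4] = (23/112) / (41/224) = 46/41.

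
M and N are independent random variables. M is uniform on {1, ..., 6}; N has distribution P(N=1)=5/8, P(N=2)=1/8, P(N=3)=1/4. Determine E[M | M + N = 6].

P(M + N = 6) = 1/6.
Summing M·P(x,y) over outcomes with M + N = 6 gives 35/48.
E[M | M + N = 6] = (35/48) / (1/6) = 35/8.

35/8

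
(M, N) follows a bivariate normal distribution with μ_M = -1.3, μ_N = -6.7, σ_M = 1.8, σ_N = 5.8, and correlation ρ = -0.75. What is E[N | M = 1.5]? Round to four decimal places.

-13.4667

The regression of N on M has slope ρ·σ_N/σ_M and passes through (μ_M, μ_N).
E[N | M=1.5] = -6.7 + (-0.75)·(5.8/1.8)·(1.5 − (-1.3)) = -6.7 + (-2.41667)·(2.8) = -13.4667.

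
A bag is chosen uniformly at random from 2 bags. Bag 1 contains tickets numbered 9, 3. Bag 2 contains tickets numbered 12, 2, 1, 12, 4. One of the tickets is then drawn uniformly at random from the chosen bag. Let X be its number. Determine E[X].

61/10

E[X | bag 1] = (9+3)/2 = 6.
E[X | bag 2] = (12+2+1+12+4)/5 = 31/5.
By the law of total expectation,
E[X] = (1/2)·(6) + (1/2)·(31/5) = 61/10.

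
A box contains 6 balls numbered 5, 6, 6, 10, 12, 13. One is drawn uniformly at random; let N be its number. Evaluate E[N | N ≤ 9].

17/3

P(N ≤ 9) = 1/2.
Σ over the event: 5·1/6 + 6·1/3 = 17/6.
E[N | N ≤ 9] = (17/6) / (1/2) = 17/3.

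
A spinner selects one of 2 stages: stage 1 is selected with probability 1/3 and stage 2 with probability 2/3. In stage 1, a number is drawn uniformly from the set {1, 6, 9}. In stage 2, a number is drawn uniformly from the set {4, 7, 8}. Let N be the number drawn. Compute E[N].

6

E[N | stage 1] = (1+6+9)/3 = 16/3.
E[N | stage 2] = (4+7+8)/3 = 19/3.
By the law of total expectation,
E[N] = (1/3)·(16/3) + (2/3)·(19/3) = 6.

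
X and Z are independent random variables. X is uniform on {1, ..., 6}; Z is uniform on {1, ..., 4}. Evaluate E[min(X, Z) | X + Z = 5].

P(X + Z = 5) = 1/6.
Summing min(X,Z)·P(x,y) over outcomes with X + Z = 5 gives 1/4.
E[min(X, Z) | X + Z = 5] = (1/4) / (1/6) = 3/2.

3/2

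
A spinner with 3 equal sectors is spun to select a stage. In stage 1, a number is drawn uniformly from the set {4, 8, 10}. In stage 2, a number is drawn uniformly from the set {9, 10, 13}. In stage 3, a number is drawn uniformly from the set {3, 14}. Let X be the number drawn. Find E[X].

E[X | stage 1] = (4+8+10)/3 = 22/3.
E[X | stage 2] = (9+10+13)/3 = 32/3.
E[X | stage 3] = (3+14)/2 = 17/2.
E[X] = (1/3)·(22/3) + (1/3)·(32/3) + (1/3)·(17/2) = 53/6.

53/6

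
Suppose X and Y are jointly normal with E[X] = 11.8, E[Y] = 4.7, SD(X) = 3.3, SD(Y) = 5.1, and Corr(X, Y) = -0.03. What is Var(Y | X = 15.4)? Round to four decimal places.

For a bivariate normal, Var(Y | X=x) = σ_Y²(1 − ρ²).
Var(Y | X=15.4) = (5.1)²·(1 − (-0.03)²) = 26.01·0.9991 = 25.9866.

25.9866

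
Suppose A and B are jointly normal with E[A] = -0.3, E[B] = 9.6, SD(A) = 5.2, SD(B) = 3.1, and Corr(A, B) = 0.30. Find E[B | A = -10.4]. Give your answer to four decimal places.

For a bivariate normal, E[B | A=x] = μ_B + ρ·(σ_B/σ_A)·(x − μ_A).
E[B | A=-10.4] = 9.6 + (0.30)·(3.1/5.2)·(-10.4 − (-0.3)) = 9.6 + (0.178846)·(-10.1) = 7.7937.

7.7937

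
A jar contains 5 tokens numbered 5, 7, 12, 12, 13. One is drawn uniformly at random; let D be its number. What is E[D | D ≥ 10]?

37/3

P(D ≥ 10) = 3/5.
Σ over the event: 12·2/5 + 13·1/5 = 37/5.
E[D | D ≥ 10] = (37/5) / (3/5) = 37/3.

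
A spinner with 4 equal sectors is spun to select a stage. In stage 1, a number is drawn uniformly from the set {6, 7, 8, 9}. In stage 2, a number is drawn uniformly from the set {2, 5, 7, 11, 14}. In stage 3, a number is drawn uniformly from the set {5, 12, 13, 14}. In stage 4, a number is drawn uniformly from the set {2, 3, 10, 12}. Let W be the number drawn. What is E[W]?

E[W | stage 1] = (6+7+8+9)/4 = 15/2.
E[W | stage 2] = (2+5+7+11+14)/5 = 39/5.
E[W | stage 3] = (5+12+13+14)/4 = 11.
E[W | stage 4] = (2+3+10+12)/4 = 27/4.
E[W] = (1/4)·(15/2) + (1/4)·(39/5) + (1/4)·(11) + (1/4)·(27/4) = 661/80.

661/80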